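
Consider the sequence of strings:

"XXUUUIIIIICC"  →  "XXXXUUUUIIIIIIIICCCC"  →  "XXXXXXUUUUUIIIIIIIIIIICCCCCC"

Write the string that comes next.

Each string has the form X^{2n} U^{n+2} I^{3n+2} C^{2n} (n = 1, 2, …).
At n = 4 the blocks have lengths 8, 6, 14, 8.

XXXXXXXXUUUUUUIIIIIIIIIIIIIICCCCCCCC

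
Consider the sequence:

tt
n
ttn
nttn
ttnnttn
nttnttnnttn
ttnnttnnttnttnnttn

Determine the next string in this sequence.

This is a Fibonacci-style word recurrence s(k) = s(k−2)·s(k−1): e.g. tt·n = ttn.
So term 8 is nttnttnnttn·ttnnttnnttnttnnttn.

nttnttnnttnttnnttnnttnttnnttn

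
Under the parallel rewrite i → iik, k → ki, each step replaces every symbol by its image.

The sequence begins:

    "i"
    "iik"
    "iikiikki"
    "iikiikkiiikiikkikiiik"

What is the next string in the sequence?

Applying the rule to each of the 21 symbols of iikiikkiiikiikkikiiik gives the pieces iik iik ki iik iik ki ki iik iik iik ki iik iik ki ki iik ki iik iik iik ki, which concatenate to the answer.

iikiikkiiikiikkikiiikiikiikkiiikiikkikiiikkiiikiikiikki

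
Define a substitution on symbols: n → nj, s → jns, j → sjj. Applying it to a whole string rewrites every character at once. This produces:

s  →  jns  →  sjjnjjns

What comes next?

jnssjjsjjnjsjjsjjnjjns

Expanding sjjnjjns: s→jns, j→sjj, j→sjj, n→nj, j→sjj, j→sjj, n→nj, s→jns. Concatenated: jns sjj sjj nj sjj sjj nj jns.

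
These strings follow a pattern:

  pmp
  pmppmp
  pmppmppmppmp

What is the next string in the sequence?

Every step duplicates the string.
One more doubling of pmppmppmppmp gives the answer.

pmppmppmppmppmppmppmppmp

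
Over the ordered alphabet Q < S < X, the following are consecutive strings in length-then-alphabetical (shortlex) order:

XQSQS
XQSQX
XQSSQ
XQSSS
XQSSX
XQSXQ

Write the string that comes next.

The successor of XQSXQ increments the rightmost position that isn't already X and resets every position after it to Q.

XQSXS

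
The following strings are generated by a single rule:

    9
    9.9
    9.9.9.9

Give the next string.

9.9.9.9.9.9.9.9

Each string is two copies of the previous one joined by '.'.
So the next term is two copies of 9.9.9.9 with '.' between the halves.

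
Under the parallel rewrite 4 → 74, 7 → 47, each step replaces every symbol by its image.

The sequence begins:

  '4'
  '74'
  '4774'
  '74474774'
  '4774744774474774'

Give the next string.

Applying the rule to each of the 16 symbols of 4774744774474774 gives the pieces 74 47 47 74 47 74 74 47 47 74 74 47 74 47 47 74, which concatenate to the answer.

74474774477474474774744774474774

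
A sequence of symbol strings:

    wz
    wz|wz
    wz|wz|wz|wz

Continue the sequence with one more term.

wz|wz|wz|wz|wz|wz|wz|wz

Each string is two copies of the previous one joined by '|'.
One more doubling of wz|wz|wz|wz gives the answer.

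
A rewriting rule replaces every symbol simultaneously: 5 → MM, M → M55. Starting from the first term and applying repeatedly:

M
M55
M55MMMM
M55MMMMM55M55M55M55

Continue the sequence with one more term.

Applying the rule to each of the 19 symbols of M55MMMMM55M55M55M55 gives the pieces M55 MM MM M55 M55 M55 M55 M55 MM MM M55 MM MM M55 MM MM M55 MM MM, which concatenate to the answer.

M55MMMMM55M55M55M55M55MMMMM55MMMMM55MMMMM55MMMM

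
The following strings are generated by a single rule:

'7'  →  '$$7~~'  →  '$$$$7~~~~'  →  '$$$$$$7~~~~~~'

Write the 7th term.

$$$$$$$$$$$$7~~~~~~~~~~~~

s(k+1) = $$·s(k)·~~, so each term gains $$ as a prefix and ~~ as a suffix.
From $$$$$$7~~~~~~, 3 further steps: $$$$$$7~~~~~~ → $$$$$$$$7~~~~~~~~ → $$$$$$$$$$7~~~~~~~~~~ → (answer).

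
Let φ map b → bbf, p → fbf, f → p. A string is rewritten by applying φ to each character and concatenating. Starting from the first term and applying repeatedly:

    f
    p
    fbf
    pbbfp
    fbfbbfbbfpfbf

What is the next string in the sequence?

pbbfpbbfbbfpbbfbbfpfbfpbbfp

Applying the rule to each of the 13 symbols of fbfbbfbbfpfbf gives the pieces p bbf p bbf bbf p bbf bbf p fbf p bbf p, which concatenate to the answer.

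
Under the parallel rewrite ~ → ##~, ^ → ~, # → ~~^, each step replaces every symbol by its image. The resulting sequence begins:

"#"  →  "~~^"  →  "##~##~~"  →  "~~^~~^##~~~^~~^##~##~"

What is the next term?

##~##~~##~##~~~~^~~^##~##~##~~##~##~~~~^~~^##~~~^~~^##~

Replace each of the 21 characters of ~~^~~^##~~~^~~^##~##~ in place — ##~ ##~ ~ ##~ ##~ ~ ~~^ ~~^ ##~ ##~ ##~ ~ ##~ ##~ ~ ~~^ ~~^ ##~ ~~^ ~~^ ##~ — and concatenate.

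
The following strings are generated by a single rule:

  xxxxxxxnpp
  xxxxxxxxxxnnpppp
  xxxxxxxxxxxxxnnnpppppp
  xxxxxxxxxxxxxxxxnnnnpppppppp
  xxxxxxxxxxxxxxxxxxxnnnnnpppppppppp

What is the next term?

Each string has the form x^{3n+1} n^{n-1} p^{2n-2}, where the shown terms are n = 2, 3, 4, 5, 6.
At n = 7 the blocks have lengths 22, 6, 12.

xxxxxxxxxxxxxxxxxxxxxxnnnnnnpppppppppppp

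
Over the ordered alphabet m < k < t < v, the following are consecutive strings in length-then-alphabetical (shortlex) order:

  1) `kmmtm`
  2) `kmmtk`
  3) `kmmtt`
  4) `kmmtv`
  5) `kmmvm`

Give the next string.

kmmvk

The successor of kmmvm increments the rightmost position that isn't already v and resets every position after it to m.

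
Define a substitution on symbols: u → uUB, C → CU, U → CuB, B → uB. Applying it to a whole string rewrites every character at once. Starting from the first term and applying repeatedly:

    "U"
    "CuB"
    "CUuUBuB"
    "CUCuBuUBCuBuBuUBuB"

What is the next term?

CUCuBCUuUBuBuUBCuBuBCUuUBuBuUBuBuUBCuBuBuUBuB

Applying the rule to each of the 18 symbols of CUCuBuUBCuBuBuUBuB gives the pieces CU CuB CU uUB uB uUB CuB uB CU uUB uB uUB uB uUB CuB uB uUB uB, which concatenate to the answer.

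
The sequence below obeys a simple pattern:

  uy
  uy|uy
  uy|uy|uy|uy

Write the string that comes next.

s(k+1) = s(k)·|·s(k) — each term doubles the last with '|' between the halves.
Doubling uy|uy|uy|uy with '|' between the halves:

uy|uy|uy|uy|uy|uy|uy|uy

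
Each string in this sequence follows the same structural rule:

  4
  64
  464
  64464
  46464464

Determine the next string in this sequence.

6446446464464

Each term (from the third on) is the two preceding terms concatenated in order: term 3 = 4·64 = 464.
Continuing: 64464 · 46464464 gives term 6.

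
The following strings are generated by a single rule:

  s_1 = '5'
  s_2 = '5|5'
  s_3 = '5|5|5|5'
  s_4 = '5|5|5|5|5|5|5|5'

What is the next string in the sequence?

5|5|5|5|5|5|5|5|5|5|5|5|5|5|5|5

s(k+1) = s(k)·|·s(k) — each term doubles the last with '|' between the halves.
So the next term is two copies of 5|5|5|5|5|5|5|5 with '|' between the halves.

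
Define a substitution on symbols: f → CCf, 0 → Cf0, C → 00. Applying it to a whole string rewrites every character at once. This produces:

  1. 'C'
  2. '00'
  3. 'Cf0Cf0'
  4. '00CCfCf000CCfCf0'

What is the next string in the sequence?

φ(00CCfCf000CCfCf0) expands symbol-by-symbol to Cf0 Cf0 00 00 CCf 00 CCf Cf0 Cf0 Cf0 00 00 CCf 00 CCf Cf0; joining the 16 pieces gives the next term.

Cf0Cf00000CCf00CCfCf0Cf0Cf00000CCf00CCfCf0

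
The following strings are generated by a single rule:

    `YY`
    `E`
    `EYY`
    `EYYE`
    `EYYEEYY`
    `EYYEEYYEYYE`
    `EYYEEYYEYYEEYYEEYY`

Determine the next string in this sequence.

From term 3 onward, concatenate the last term with the second-to-last: E·YY = EYY, EYY·E = EYYE, …
So term 8 is EYYEEYYEYYEEYYEEYY·EYYEEYYEYYE.

EYYEEYYEYYEEYYEEYYEYYEEYYEYYE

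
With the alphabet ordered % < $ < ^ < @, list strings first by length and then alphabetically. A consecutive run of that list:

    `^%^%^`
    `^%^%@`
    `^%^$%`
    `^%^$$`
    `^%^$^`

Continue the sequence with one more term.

Treat ^%^$^ as a base-4 numeral over the given alphabet and add one, carrying through any trailing @'s.

^%^$@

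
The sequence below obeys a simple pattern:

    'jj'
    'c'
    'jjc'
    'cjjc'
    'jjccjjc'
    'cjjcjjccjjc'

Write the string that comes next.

This is a Fibonacci-style word recurrence s(k) = s(k−2)·s(k−1): e.g. jj·c = jjc.
The next term joins jjccjjc and cjjcjjccjjc.

jjccjjccjjcjjccjjc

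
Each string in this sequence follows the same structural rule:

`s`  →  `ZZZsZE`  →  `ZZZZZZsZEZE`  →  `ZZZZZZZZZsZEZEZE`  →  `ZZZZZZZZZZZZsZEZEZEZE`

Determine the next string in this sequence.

ZZZZZZZZZZZZZZZsZEZEZEZEZE

Each term wraps the previous one in ZZZ on the left and ZE on the right.
So the next term is ZZZ·ZZZZZZZZZZZZsZEZEZEZE·ZE.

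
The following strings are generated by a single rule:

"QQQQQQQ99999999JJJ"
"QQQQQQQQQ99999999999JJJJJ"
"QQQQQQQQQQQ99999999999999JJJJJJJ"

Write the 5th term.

Each string has the form Q^{2n+3} 9^{3n+2} J^{2n-1}, where the shown terms are n = 2, 3, 4.
Setting n = 6 gives 15, 20, 11 characters in each block.

QQQQQQQQQQQQQQQ99999999999999999999JJJJJJJJJJJ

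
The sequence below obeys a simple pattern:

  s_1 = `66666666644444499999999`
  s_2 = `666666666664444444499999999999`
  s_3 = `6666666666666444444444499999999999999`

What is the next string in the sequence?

66666666666666644444444444499999999999999999

Term n consists of 2n+3 6's, followed by 2n 4's, followed by 3n-1 9's, where the shown terms are n = 3, 4, 5.
For the next term, n = 6, so the run lengths are 15, 12, 17.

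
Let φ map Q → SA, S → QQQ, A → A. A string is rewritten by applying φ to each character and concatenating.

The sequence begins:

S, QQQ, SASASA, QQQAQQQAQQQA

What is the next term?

Expanding QQQAQQQAQQQA: Q→SA, Q→SA, Q→SA, A→A, Q→SA, Q→SA, Q→SA, A→A, Q→SA, Q→SA, Q→SA, A→A. Concatenated: SA SA SA A SA SA SA A SA SA SA A.

SASASAASASASAASASASAA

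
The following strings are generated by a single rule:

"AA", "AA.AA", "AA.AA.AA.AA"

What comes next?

Every step duplicates the string with '.' between the halves.
So the next term is two copies of AA.AA.AA.AA with '.' between the halves.

AA.AA.AA.AA.AA.AA.AA.AA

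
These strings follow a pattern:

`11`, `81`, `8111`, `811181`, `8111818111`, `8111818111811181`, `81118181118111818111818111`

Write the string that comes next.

811181811181118181118181118111818111811181

This is a Fibonacci-style word recurrence s(k) = s(k−1)·s(k−2): e.g. 81·11 = 8111.
So term 8 is 81118181118111818111818111·8111818111811181.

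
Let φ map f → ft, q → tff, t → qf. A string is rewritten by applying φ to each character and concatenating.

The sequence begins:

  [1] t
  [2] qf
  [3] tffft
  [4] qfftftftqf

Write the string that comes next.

Apply φ to qfftftftqf symbol by symbol: q→tff, f→ft, f→ft, t→qf, f→ft, t→qf, f→ft, t→qf, q→tff, f→ft; joined: tff ft ft qf ft qf ft qf tff ft.

tffftftqfftqfftqftffft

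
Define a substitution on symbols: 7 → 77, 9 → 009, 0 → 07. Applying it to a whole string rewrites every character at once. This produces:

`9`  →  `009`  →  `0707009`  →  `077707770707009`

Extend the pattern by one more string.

Rewriting the 15 symbols of 077707770707009 one by one yields 07 77 77 77 07 77 77 77 07 77 07 77 07 07 009; concatenated:

0777777707777777077707770707009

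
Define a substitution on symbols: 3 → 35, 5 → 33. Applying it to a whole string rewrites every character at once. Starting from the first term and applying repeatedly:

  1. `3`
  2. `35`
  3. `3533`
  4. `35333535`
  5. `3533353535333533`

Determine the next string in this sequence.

Rewriting the 16 symbols of 3533353535333533 one by one yields 35 33 35 35 35 33 35 33 35 33 35 35 35 33 35 35; concatenated:

35333535353335333533353535333535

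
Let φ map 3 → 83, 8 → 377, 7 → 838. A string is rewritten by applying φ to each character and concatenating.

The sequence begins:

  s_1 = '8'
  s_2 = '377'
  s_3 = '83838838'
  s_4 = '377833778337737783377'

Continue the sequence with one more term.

8383883837783838388383778383838838838388383778383838838

Replace each of the 21 characters of 377833778337737783377 in place — 83 838 838 377 83 83 838 838 377 83 83 838 838 83 838 838 377 83 83 838 838 — and concatenate.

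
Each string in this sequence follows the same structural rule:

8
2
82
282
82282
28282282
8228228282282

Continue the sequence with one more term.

282822828228228282282

From term 3 onward, concatenate the second-to-last term with the last: 8·2 = 82, 2·82 = 282, …
Continuing: 28282282 · 8228228282282 gives term 8.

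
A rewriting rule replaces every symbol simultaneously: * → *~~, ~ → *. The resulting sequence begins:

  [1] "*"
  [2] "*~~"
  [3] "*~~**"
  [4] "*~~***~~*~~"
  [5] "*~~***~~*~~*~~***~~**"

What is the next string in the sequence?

*~~***~~*~~*~~***~~***~~***~~*~~*~~***~~*~~

φ(*~~***~~*~~*~~***~~**) expands symbol-by-symbol to *~~ * * *~~ *~~ *~~ * * *~~ * * *~~ * * *~~ *~~ *~~ * * *~~ *~~; joining the 21 pieces gives the next term.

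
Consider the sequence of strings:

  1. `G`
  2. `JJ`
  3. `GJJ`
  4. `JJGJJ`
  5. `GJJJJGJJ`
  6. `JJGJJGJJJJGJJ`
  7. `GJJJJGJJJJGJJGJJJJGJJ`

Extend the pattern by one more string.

Each term (from the third on) is the two preceding terms concatenated in order: term 3 = G·JJ = GJJ.
Continuing: JJGJJGJJJJGJJ · GJJJJGJJJJGJJGJJJJGJJ gives term 8.

JJGJJGJJJJGJJGJJJJGJJJJGJJGJJJJGJJ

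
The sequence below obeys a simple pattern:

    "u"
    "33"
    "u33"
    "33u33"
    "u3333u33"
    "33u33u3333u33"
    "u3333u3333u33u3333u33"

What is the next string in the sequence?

33u33u3333u33u3333u3333u33u3333u33

Each term (from the third on) is the two preceding terms concatenated in order: term 3 = u·33 = u33.
The next term joins 33u33u3333u33 and u3333u3333u33u3333u33.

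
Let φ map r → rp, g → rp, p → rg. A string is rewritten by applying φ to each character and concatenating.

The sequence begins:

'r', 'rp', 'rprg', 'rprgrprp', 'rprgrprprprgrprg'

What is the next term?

rprgrprprprgrprgrprgrprprprgrprp

Replace each of the 16 characters of rprgrprprprgrprg in place — rp rg rp rp rp rg rp rg rp rg rp rp rp rg rp rp — and concatenate.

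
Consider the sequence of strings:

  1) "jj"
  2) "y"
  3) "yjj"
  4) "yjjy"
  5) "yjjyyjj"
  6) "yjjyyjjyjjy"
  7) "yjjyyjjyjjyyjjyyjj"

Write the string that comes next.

This is a Fibonacci-style word recurrence s(k) = s(k−1)·s(k−2): e.g. y·jj = yjj.
So term 8 is yjjyyjjyjjyyjjyyjj·yjjyyjjyjjy.

yjjyyjjyjjyyjjyyjjyjjyyjjyjjy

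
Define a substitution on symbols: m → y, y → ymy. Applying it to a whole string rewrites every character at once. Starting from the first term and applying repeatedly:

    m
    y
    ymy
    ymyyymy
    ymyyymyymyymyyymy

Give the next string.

ymyyymyymyymyyymyymyyymyymyyymyymyymyyymy

Applying the rule to each of the 17 symbols of ymyyymyymyymyyymy gives the pieces ymy y ymy ymy ymy y ymy ymy y ymy ymy y ymy ymy ymy y ymy, which concatenate to the answer.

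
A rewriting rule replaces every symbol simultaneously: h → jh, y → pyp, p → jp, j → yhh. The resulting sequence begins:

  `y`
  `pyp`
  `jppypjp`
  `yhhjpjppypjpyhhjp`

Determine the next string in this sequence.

Rewriting the 17 symbols of yhhjpjppypjpyhhjp one by one yields pyp jh jh yhh jp yhh jp jp pyp jp yhh jp pyp jh jh yhh jp; concatenated:

pypjhjhyhhjpyhhjpjppypjpyhhjppypjhjhyhhjp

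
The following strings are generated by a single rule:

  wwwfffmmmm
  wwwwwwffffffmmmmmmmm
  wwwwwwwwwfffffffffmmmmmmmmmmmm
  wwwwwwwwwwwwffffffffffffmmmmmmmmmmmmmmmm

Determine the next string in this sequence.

wwwwwwwwwwwwwwwfffffffffffffffmmmmmmmmmmmmmmmmmmmm

Each string has the form w^{3n} f^{3n} m^{4n} (n = 1, 2, …).
For the next term, n = 5, so the run lengths are 15, 15, 20.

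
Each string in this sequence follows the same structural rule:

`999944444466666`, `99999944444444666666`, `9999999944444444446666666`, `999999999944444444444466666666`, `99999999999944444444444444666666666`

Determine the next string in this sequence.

The n-th term is 2n 9's then 2n+2 4's then n+3 6's, where the shown terms are n = 2, 3, 4, 5, 6.
At n = 7 the blocks have lengths 14, 16, 10.

9999999999999944444444444444446666666666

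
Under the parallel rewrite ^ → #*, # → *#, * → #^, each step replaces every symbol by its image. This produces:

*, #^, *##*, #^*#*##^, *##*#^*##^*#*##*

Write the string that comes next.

#^*#*##^*##*#^*#*##*#^*##^*#*##^

Replace each of the 16 characters of *##*#^*##^*#*##* in place — #^ *# *# #^ *# #* #^ *# *# #* #^ *# #^ *# *# #^ — and concatenate.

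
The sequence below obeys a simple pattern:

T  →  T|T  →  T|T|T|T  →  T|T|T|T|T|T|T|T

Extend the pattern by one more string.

s(k+1) = s(k)·|·s(k) — each term doubles the last with '|' between the halves.
So the next term is two copies of T|T|T|T|T|T|T|T with '|' between the halves.

T|T|T|T|T|T|T|T|T|T|T|T|T|T|T|T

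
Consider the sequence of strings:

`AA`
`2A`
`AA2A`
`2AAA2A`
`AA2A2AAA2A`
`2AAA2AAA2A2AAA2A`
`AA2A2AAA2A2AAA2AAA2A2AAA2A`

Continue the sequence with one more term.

This is a Fibonacci-style word recurrence s(k) = s(k−2)·s(k−1): e.g. AA·2A = AA2A.
Continuing: 2AAA2AAA2A2AAA2A · AA2A2AAA2A2AAA2AAA2A2AAA2A gives term 8.

2AAA2AAA2A2AAA2AAA2A2AAA2A2AAA2AAA2A2AAA2A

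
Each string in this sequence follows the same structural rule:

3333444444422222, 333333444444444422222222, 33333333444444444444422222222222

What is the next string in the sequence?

The n-th term is 2n 3's then 3n+1 4's then 3n-1 2's, where the shown terms are n = 2, 3, 4.
At n = 5 the blocks have lengths 10, 16, 14.

3333333333444444444444444422222222222222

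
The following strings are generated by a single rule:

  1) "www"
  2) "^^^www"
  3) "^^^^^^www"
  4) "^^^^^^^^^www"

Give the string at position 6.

^^^^^^^^^^^^^^^www

The strings grow by a fixed prefix ^^^ each time.
From ^^^^^^^^^www, 2 further steps: ^^^^^^^^^www → ^^^^^^^^^^^^www → (answer).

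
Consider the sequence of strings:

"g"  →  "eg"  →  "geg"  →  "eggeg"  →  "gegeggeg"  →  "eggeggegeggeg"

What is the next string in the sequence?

gegeggegeggeggegeggeg

From term 3 onward, concatenate the second-to-last term with the last: g·eg = geg, eg·geg = eggeg, …
Continuing: gegeggeg · eggeggegeggeg gives term 7.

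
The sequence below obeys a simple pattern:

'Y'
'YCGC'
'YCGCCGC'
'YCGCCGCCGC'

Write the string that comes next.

Every step adds CGC to the end: s(k+1) = s(k)·CGC.
One more step from YCGCCGCCGC gives the answer.

YCGCCGCCGCCGC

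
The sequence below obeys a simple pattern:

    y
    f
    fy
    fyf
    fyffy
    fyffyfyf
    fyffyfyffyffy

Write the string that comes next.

This is a Fibonacci-style word recurrence s(k) = s(k−1)·s(k−2): e.g. f·y = fy.
The next term joins fyffyfyffyffy and fyffyfyf.

fyffyfyffyffyfyffyfyf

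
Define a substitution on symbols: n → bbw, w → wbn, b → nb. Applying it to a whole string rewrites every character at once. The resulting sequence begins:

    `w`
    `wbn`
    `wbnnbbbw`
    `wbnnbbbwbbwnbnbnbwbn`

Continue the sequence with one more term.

wbnnbbbwbbwnbnbnbwbnnbnbwbnbbwnbbbwnbbbwnbwbnnbbbw

Replace each of the 20 characters of wbnnbbbwbbwnbnbnbwbn in place — wbn nb bbw bbw nb nb nb wbn nb nb wbn bbw nb bbw nb bbw nb wbn nb bbw — and concatenate.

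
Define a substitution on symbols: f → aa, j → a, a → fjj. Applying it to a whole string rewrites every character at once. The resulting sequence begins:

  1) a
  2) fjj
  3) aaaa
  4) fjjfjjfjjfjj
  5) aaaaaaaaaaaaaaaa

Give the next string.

Rewriting the 16 symbols of aaaaaaaaaaaaaaaa one by one yields fjj fjj fjj fjj fjj fjj fjj fjj fjj fjj fjj fjj fjj fjj fjj fjj; concatenated:

fjjfjjfjjfjjfjjfjjfjjfjjfjjfjjfjjfjjfjjfjjfjjfjj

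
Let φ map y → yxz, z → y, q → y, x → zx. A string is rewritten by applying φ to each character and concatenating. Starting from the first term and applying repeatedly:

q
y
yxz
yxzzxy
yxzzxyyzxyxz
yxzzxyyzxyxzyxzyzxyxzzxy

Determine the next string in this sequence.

Rewriting the 24 symbols of yxzzxyyzxyxzyxzyzxyxzzxy one by one yields yxz zx y y zx yxz yxz y zx yxz zx y yxz zx y yxz y zx yxz zx y y zx yxz; concatenated:

yxzzxyyzxyxzyxzyzxyxzzxyyxzzxyyxzyzxyxzzxyyzxyxz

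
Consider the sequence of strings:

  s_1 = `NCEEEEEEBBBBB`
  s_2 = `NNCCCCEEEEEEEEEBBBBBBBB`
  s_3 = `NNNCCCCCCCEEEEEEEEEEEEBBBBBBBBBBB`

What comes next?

NNNNCCCCCCCCCCEEEEEEEEEEEEEEEBBBBBBBBBBBBBB

Term n consists of n N's, followed by 3n-2 C's, followed by 3n+3 E's, followed by 3n+2 B's (n = 1, 2, …).
Setting n = 4 gives 4, 10, 15, 14 characters in each block.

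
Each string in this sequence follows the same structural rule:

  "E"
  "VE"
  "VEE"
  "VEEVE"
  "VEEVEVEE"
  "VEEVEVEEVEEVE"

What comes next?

VEEVEVEEVEEVEVEEVEVEE

This is a Fibonacci-style word recurrence s(k) = s(k−1)·s(k−2): e.g. VE·E = VEE.
So term 7 is VEEVEVEEVEEVE·VEEVEVEE.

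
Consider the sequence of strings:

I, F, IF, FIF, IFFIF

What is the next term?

From term 3 onward, concatenate the second-to-last term with the last: I·F = IF, F·IF = FIF, …
The next term joins FIF and IFFIF.

FIFIFFIF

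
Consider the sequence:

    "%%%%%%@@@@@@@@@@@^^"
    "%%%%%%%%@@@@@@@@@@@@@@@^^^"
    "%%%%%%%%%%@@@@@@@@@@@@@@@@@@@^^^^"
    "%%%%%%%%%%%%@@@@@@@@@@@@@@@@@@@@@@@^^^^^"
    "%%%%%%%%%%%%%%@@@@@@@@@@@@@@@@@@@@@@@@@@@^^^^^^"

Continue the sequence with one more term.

%%%%%%%%%%%%%%%%@@@@@@@@@@@@@@@@@@@@@@@@@@@@@@@^^^^^^^

The n-th term is 2n %'s then 4n-1 @'s then n-1 ^'s, where the shown terms are n = 3, 4, 5, 6, 7.
Setting n = 8 gives 16, 31, 7 characters in each block.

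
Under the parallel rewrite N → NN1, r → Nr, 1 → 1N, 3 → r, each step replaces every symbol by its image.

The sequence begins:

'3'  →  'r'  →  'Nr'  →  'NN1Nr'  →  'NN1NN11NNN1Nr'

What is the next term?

Rewriting the 13 symbols of NN1NN11NNN1Nr one by one yields NN1 NN1 1N NN1 NN1 1N 1N NN1 NN1 NN1 1N NN1 Nr; concatenated:

NN1NN11NNN1NN11N1NNN1NN1NN11NNN1Nr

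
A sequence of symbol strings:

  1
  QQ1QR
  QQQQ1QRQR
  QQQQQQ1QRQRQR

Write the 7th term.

s(k+1) = QQ·s(k)·QR, so each term gains QQ as a prefix and QR as a suffix.
From QQQQQQ1QRQRQR, 3 further steps: QQQQQQ1QRQRQR → QQQQQQQQ1QRQRQRQR → QQQQQQQQQQ1QRQRQRQRQR → (answer).

QQQQQQQQQQQQ1QRQRQRQRQRQR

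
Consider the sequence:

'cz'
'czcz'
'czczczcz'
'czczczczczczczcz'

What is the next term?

Every step duplicates the string.
So the next term is two copies of czczczczczczczcz.

czczczczczczczczczczczczczczczcz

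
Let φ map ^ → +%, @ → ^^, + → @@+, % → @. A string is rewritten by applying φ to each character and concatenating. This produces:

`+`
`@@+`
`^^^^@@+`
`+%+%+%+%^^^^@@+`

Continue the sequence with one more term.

Rewriting the 15 symbols of +%+%+%+%^^^^@@+ one by one yields @@+ @ @@+ @ @@+ @ @@+ @ +% +% +% +% ^^ ^^ @@+; concatenated:

@@+@@@+@@@+@@@+@+%+%+%+%^^^^@@+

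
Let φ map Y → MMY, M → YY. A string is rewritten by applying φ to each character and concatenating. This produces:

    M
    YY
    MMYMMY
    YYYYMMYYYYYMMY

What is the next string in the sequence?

Replace each of the 14 characters of YYYYMMYYYYYMMY in place — MMY MMY MMY MMY YY YY MMY MMY MMY MMY MMY YY YY MMY — and concatenate.

MMYMMYMMYMMYYYYYMMYMMYMMYMMYMMYYYYYMMY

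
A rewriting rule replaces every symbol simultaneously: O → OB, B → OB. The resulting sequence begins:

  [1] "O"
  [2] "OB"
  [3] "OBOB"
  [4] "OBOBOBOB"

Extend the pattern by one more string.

Expanding OBOBOBOB: O→OB, B→OB, O→OB, B→OB, O→OB, B→OB, O→OB, B→OB. Concatenated: OB OB OB OB OB OB OB OB.

OBOBOBOBOBOBOBOB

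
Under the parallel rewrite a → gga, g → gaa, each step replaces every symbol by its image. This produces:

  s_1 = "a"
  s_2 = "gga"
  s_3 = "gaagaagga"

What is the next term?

Rewriting each symbol of gaagaagga: g→gaa, a→gga, a→gga, g→gaa, a→gga, a→gga, g→gaa, g→gaa, a→gga, which concatenates to gaa gga gga gaa gga gga gaa gaa gga.

gaaggaggagaaggaggagaagaagga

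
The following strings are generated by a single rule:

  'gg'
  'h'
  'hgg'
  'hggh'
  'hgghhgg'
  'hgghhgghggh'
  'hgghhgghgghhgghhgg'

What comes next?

hgghhgghgghhgghhgghgghhgghggh

From term 3 onward, concatenate the last term with the second-to-last: h·gg = hgg, hgg·h = hggh, …
Continuing: hgghhgghgghhgghhgg · hgghhgghggh gives term 8.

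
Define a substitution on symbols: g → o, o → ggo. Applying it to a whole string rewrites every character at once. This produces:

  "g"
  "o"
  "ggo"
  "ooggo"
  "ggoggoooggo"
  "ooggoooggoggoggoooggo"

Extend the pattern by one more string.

φ(ooggoooggoggoggoooggo) expands symbol-by-symbol to ggo ggo o o ggo ggo ggo o o ggo o o ggo o o ggo ggo ggo o o ggo; joining the 21 pieces gives the next term.

ggoggoooggoggoggoooggoooggoooggoggoggoooggo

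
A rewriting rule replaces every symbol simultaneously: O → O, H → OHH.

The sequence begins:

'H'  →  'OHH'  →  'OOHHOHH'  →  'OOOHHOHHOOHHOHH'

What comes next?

Replace each of the 15 characters of OOOHHOHHOOHHOHH in place — O O O OHH OHH O OHH OHH O O OHH OHH O OHH OHH — and concatenate.

OOOOHHOHHOOHHOHHOOOHHOHHOOHHOHH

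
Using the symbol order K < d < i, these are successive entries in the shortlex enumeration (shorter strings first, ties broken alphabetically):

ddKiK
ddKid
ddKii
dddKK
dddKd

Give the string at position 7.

ddddK

Stepping forward 2 times from dddKd: dddKd → dddKi, then the target.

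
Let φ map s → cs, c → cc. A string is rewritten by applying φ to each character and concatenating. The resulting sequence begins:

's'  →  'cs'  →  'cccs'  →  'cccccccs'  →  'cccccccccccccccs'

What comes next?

cccccccccccccccccccccccccccccccs

Applying the rule to each of the 16 symbols of cccccccccccccccs gives the pieces cc cc cc cc cc cc cc cc cc cc cc cc cc cc cc cs, which concatenate to the answer.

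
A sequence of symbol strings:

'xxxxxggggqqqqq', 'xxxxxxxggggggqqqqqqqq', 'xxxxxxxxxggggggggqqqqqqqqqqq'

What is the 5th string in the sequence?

xxxxxxxxxxxxxggggggggggggqqqqqqqqqqqqqqqqq

Each string has the form x^{2n+1} g^{2n} q^{3n-1}, where the shown terms are n = 2, 3, 4.
Setting n = 6 gives 13, 12, 17 characters in each block.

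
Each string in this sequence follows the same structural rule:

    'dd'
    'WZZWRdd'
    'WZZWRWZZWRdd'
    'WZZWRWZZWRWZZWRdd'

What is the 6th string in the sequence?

WZZWRWZZWRWZZWRWZZWRWZZWRdd

Every step adds WZZWR at the front: s(k+1) = WZZWR·s(k).
From WZZWRWZZWRWZZWRdd, 2 further steps: WZZWRWZZWRWZZWRdd → WZZWRWZZWRWZZWRWZZWRdd → (answer).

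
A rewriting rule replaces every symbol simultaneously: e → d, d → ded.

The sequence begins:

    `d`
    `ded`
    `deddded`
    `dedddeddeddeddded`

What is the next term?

dedddeddeddedddeddedddeddedddeddeddeddded

φ(dedddeddeddeddded) expands symbol-by-symbol to ded d ded ded ded d ded ded d ded ded d ded ded ded d ded; joining the 17 pieces gives the next term.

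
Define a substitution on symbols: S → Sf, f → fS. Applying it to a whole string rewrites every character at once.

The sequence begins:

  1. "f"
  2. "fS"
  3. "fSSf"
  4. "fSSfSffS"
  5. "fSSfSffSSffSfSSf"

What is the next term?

φ(fSSfSffSSffSfSSf) expands symbol-by-symbol to fS Sf Sf fS Sf fS fS Sf Sf fS fS Sf fS Sf Sf fS; joining the 16 pieces gives the next term.

fSSfSffSSffSfSSfSffSfSSffSSfSffS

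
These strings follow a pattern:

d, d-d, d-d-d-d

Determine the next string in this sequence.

Every step duplicates the string with '-' between the halves.
So the next term is two copies of d-d-d-d with '-' between the halves.

d-d-d-d-d-d-d-d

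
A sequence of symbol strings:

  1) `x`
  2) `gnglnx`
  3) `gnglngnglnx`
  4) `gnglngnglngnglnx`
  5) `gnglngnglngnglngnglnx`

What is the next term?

Each term is the previous one with gngln prepended.
Applying this once more to gnglngnglngnglngnglnx:

gnglngnglngnglngnglngnglnx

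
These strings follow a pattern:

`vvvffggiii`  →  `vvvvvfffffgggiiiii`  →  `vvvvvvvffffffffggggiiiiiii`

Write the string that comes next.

Term n consists of 2n+1 v's, followed by 3n-1 f's, followed by n+1 g's, followed by 2n+1 i's (n = 1, 2, …).
For the next term, n = 4, so the run lengths are 9, 11, 5, 9.

vvvvvvvvvfffffffffffgggggiiiiiiiii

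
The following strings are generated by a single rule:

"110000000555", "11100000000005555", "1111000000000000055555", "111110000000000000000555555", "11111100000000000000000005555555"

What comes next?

1111111000000000000000000000055555555

Each string has the form 1^{n} 0^{3n+1} 5^{n+1}, where the shown terms are n = 2, 3, 4, 5, 6.
For the next term, n = 7, so the run lengths are 7, 22, 8.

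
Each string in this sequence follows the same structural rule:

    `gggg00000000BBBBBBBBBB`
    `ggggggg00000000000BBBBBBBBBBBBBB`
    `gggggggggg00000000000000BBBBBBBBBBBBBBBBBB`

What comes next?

Term n consists of 3n-2 g's, followed by 3n+2 0's, followed by 4n+2 B's, where the shown terms are n = 2, 3, 4.
Setting n = 5 gives 13, 17, 22 characters in each block.

ggggggggggggg00000000000000000BBBBBBBBBBBBBBBBBBBBBB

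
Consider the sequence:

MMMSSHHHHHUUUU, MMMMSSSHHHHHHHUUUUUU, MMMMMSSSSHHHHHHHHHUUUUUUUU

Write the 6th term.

MMMMMMMMSSSSSSSHHHHHHHHHHHHHHHUUUUUUUUUUUUUU

Reading off run lengths: M runs 3, 4, 5; S runs 2, 3, 4; H runs 5, 7, 9; U runs 4, 6, 8 — each is linear in n, where the shown terms are n = 2, 3, 4.
Setting n = 7 gives 8, 7, 15, 14 characters in each block.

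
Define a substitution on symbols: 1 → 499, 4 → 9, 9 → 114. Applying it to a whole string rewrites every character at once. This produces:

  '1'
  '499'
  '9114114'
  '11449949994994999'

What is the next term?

49949999114114911411411491141149114114114

Applying the rule to each of the 17 symbols of 11449949994994999 gives the pieces 499 499 9 9 114 114 9 114 114 114 9 114 114 9 114 114 114, which concatenate to the answer.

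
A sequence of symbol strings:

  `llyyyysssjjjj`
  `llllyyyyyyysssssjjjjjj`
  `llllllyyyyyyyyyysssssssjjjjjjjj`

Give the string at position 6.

Each string has the form l^{2n} y^{3n+1} s^{2n+1} j^{2n+2} (n = 1, 2, …).
Setting n = 6 gives 12, 19, 13, 14 characters in each block.

llllllllllllyyyyyyyyyyyyyyyyyyysssssssssssssjjjjjjjjjjjjjj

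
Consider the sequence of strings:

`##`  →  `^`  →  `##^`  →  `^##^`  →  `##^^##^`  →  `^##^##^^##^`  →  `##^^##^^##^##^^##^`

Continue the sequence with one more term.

^##^##^^##^##^^##^^##^##^^##^

This is a Fibonacci-style word recurrence s(k) = s(k−2)·s(k−1): e.g. ##·^ = ##^.
So term 8 is ^##^##^^##^·##^^##^^##^##^^##^.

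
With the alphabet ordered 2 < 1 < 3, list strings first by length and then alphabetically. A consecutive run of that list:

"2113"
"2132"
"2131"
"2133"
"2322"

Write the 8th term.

Stepping forward 3 times from 2322: 2322 → 2321 → 2323, then the target.

2312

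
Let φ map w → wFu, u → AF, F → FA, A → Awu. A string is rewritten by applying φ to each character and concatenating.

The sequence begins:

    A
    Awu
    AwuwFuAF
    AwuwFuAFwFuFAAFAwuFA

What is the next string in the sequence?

AwuwFuAFwFuFAAFAwuFAwFuFAAFFAAwuAwuFAAwuwFuAFFAAwu

φ(AwuwFuAFwFuFAAFAwuFA) expands symbol-by-symbol to Awu wFu AF wFu FA AF Awu FA wFu FA AF FA Awu Awu FA Awu wFu AF FA Awu; joining the 20 pieces gives the next term.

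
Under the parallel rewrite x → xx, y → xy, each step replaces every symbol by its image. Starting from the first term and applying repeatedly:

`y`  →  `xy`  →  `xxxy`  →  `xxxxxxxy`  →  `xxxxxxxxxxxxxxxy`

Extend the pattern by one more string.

Replace each of the 16 characters of xxxxxxxxxxxxxxxy in place — xx xx xx xx xx xx xx xx xx xx xx xx xx xx xx xy — and concatenate.

xxxxxxxxxxxxxxxxxxxxxxxxxxxxxxxy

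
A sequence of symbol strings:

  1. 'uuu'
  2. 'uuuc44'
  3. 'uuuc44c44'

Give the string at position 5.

Each term is the previous one with c44 appended.
From uuuc44c44, 2 further steps: uuuc44c44 → uuuc44c44c44 → (answer).

uuuc44c44c44c44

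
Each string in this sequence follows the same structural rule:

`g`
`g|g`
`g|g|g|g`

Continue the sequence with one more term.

s(k+1) = s(k)·|·s(k) — each term doubles the last with '|' between the halves.
Doubling g|g|g|g with '|' between the halves:

g|g|g|g|g|g|g|g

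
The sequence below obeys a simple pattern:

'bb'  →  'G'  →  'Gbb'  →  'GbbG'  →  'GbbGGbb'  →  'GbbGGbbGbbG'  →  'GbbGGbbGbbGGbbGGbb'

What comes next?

Each term (from the third on) is the previous term followed by the one before it: term 3 = G·bb = Gbb.
The next term joins GbbGGbbGbbGGbbGGbb and GbbGGbbGbbG.

GbbGGbbGbbGGbbGGbbGbbGGbbGbbG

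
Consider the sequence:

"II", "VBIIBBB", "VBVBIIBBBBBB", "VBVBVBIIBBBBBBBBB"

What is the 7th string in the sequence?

VBVBVBVBVBVBIIBBBBBBBBBBBBBBBBBB

Every step adds VB to the front and BBB to the end of the previous string.
From VBVBVBIIBBBBBBBBB, 3 further steps: VBVBVBIIBBBBBBBBB → VBVBVBVBIIBBBBBBBBBBBB → VBVBVBVBVBIIBBBBBBBBBBBBBBB → (answer).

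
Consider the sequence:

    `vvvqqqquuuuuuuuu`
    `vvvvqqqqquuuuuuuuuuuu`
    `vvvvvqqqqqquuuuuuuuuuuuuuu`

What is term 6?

Each string has the form v^{n} q^{n+1} u^{3n}, where the shown terms are n = 3, 4, 5.
For term 6, n = 8, so the run lengths are 8, 9, 24.

vvvvvvvvqqqqqqqqquuuuuuuuuuuuuuuuuuuuuuuu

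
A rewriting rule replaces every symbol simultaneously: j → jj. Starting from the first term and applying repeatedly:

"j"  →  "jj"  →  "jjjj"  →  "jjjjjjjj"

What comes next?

Rewriting each symbol of jjjjjjjj: j→jj, j→jj, j→jj, j→jj, j→jj, j→jj, j→jj, j→jj, which concatenates to jj jj jj jj jj jj jj jj.

jjjjjjjjjjjjjjjj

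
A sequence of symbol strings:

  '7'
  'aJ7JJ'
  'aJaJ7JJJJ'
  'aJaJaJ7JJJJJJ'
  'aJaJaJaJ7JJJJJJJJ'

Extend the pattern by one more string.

s(k+1) = aJ·s(k)·JJ, so each term gains aJ as a prefix and JJ as a suffix.
One more step from aJaJaJaJ7JJJJJJJJ gives the answer.

aJaJaJaJaJ7JJJJJJJJJJ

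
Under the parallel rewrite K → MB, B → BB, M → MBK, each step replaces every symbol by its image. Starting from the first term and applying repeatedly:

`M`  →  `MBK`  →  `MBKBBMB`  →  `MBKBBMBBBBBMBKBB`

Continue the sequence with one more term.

MBKBBMBBBBBMBKBBBBBBBBBBMBKBBMBBBBB

φ(MBKBBMBBBBBMBKBB) expands symbol-by-symbol to MBK BB MB BB BB MBK BB BB BB BB BB MBK BB MB BB BB; joining the 16 pieces gives the next term.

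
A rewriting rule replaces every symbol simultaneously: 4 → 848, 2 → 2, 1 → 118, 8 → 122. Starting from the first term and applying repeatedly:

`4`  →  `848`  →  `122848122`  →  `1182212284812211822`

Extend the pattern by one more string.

φ(1182212284812211822) expands symbol-by-symbol to 118 118 122 2 2 118 2 2 122 848 122 118 2 2 118 118 122 2 2; joining the 19 pieces gives the next term.

11811812222118221228481221182211811812222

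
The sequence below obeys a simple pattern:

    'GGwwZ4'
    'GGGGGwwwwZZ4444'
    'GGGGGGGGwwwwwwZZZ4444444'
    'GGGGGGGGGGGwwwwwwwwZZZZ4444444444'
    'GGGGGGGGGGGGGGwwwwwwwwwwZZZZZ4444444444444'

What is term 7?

Term n consists of 3n-1 G's, followed by 2n w's, followed by n Z's, followed by 3n-2 4's (n = 1, 2, …).
Setting n = 7 gives 20, 14, 7, 19 characters in each block.

GGGGGGGGGGGGGGGGGGGGwwwwwwwwwwwwwwZZZZZZZ4444444444444444444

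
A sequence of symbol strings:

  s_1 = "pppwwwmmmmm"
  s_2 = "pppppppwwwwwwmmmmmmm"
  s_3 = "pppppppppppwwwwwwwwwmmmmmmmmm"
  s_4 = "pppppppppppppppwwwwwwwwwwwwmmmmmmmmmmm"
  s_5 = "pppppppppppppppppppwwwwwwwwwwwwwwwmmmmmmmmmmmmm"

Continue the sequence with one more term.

pppppppppppppppppppppppwwwwwwwwwwwwwwwwwwmmmmmmmmmmmmmmm

The n-th term is 4n-1 p's then 3n w's then 2n+3 m's (n = 1, 2, …).
Setting n = 6 gives 23, 18, 15 characters in each block.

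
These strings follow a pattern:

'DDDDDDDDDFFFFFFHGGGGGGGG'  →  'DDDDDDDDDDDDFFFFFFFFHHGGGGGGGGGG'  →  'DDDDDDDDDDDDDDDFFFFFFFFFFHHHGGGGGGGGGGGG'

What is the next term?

DDDDDDDDDDDDDDDDDDFFFFFFFFFFFFHHHHGGGGGGGGGGGGGG

Term n consists of 3n D's, followed by 2n F's, followed by n-2 H's, followed by 2n+2 G's, where the shown terms are n = 3, 4, 5.
At n = 6 the blocks have lengths 18, 12, 4, 14.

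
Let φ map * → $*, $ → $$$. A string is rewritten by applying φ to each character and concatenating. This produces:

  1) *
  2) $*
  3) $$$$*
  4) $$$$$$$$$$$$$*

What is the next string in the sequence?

Rewriting the 14 symbols of $$$$$$$$$$$$$* one by one yields $$$ $$$ $$$ $$$ $$$ $$$ $$$ $$$ $$$ $$$ $$$ $$$ $$$ $*; concatenated:

$$$$$$$$$$$$$$$$$$$$$$$$$$$$$$$$$$$$$$$$*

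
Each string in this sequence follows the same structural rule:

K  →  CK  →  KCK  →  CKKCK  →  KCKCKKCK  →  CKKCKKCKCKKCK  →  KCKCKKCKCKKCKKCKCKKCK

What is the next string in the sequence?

This is a Fibonacci-style word recurrence s(k) = s(k−2)·s(k−1): e.g. K·CK = KCK.
The next term joins CKKCKKCKCKKCK and KCKCKKCKCKKCKKCKCKKCK.

CKKCKKCKCKKCKKCKCKKCKCKKCKKCKCKKCK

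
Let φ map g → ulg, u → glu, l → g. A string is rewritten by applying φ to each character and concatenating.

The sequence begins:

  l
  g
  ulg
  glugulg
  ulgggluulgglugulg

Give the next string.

Replace each of the 17 characters of ulgggluulgglugulg in place — glu g ulg ulg ulg g glu glu g ulg ulg g glu ulg glu g ulg — and concatenate.

glugulgulgulgggluglugulgulgggluulgglugulg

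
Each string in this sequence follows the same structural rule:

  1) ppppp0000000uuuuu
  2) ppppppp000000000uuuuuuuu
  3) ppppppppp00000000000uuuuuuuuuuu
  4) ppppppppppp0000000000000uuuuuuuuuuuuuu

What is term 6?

ppppppppppppppp00000000000000000uuuuuuuuuuuuuuuuuuuu

Each string has the form p^{2n+1} 0^{2n+3} u^{3n-1}, where the shown terms are n = 2, 3, 4, 5.
At n = 7 the blocks have lengths 15, 17, 20.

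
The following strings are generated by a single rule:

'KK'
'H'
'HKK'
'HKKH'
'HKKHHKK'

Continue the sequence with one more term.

HKKHHKKHKKH

Each term (from the third on) is the previous term followed by the one before it: term 3 = H·KK = HKK.
The next term joins HKKHHKK and HKKH.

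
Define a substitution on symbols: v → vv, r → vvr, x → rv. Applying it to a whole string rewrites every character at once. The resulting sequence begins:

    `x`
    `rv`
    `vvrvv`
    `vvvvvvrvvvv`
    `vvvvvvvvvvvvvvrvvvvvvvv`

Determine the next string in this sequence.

vvvvvvvvvvvvvvvvvvvvvvvvvvvvvvrvvvvvvvvvvvvvvvv

Applying the rule to each of the 23 symbols of vvvvvvvvvvvvvvrvvvvvvvv gives the pieces vv vv vv vv vv vv vv vv vv vv vv vv vv vv vvr vv vv vv vv vv vv vv vv, which concatenate to the answer.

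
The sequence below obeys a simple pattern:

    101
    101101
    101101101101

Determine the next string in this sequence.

s(k+1) = s(k)·s(k) — each term doubles the last.
One more doubling of 101101101101 gives the answer.

101101101101101101101101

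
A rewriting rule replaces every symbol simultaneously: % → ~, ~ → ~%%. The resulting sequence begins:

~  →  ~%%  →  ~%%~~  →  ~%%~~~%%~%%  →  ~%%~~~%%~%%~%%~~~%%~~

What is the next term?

Rewriting the 21 symbols of ~%%~~~%%~%%~%%~~~%%~~ one by one yields ~%% ~ ~ ~%% ~%% ~%% ~ ~ ~%% ~ ~ ~%% ~ ~ ~%% ~%% ~%% ~ ~ ~%% ~%%; concatenated:

~%%~~~%%~%%~%%~~~%%~~~%%~~~%%~%%~%%~~~%%~%%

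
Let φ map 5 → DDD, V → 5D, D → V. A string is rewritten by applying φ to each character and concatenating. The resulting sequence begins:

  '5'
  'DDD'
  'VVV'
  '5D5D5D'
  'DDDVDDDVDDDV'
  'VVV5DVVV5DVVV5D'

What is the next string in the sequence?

Applying the rule to each of the 15 symbols of VVV5DVVV5DVVV5D gives the pieces 5D 5D 5D DDD V 5D 5D 5D DDD V 5D 5D 5D DDD V, which concatenate to the answer.

5D5D5DDDDV5D5D5DDDDV5D5D5DDDDV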